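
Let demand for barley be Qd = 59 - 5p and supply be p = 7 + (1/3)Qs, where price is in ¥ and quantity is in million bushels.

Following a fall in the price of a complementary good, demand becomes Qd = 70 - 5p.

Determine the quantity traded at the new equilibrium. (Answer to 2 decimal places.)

13.13

Initially, 59 - 5p = 3p - 21, so 80 = 8p and p = 10, Q = 9.
After the shift, demand is Qd = 70 - 5p and supply is Qs = 3p - 21.
Clearing the new market: 70 - 5p = 3p - 21, so p = 11.375 and Q = 13.125.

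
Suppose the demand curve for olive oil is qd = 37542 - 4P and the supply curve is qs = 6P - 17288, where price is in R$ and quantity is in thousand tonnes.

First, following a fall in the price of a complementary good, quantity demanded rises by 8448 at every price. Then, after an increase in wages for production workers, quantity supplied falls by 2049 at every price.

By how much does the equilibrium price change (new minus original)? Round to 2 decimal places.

Before the shock: 37542 - 4P = 6P - 17288 ⇒ 54830 = 10P ⇒ P = 5483, q = 15610.
After the shift, demand is qd = 45990 - 4P and supply is qs = 6P - 19337.
Clearing the new market: 45990 - 4P = 6P - 19337, so P = 6532.7 and q = 19859.2.
ΔP = 6532.7 − 5483 = +1049.70.

+1049.70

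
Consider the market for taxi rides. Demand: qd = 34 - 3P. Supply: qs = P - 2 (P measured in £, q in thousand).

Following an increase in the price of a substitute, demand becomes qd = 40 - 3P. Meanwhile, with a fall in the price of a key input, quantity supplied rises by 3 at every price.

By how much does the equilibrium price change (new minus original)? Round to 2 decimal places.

Initially, 34 - 3P = P - 2, so 36 = 4P and P = 9, q = 7.
The shock moves the curves to qd = 40 - 3P and qs = P + 1.
New equilibrium: 40 - 3P = P + 1 ⇒ 39 = 4P ⇒ P = 9.75, q = 10.75.
ΔP = 9.75 − 9 = +0.75.

+0.75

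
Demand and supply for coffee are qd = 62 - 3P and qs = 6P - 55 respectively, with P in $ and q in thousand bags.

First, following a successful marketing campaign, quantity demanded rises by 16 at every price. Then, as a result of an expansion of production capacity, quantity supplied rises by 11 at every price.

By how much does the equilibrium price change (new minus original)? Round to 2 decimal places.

+0.56

Solve the original market: 62 - 3P = 6P - 55, hence P = 13 and q = 23.
The new curves are qd = 78 - 3P (demand) and qs = 6P - 44 (supply).
Setting them equal: 78 - 3P = 6P - 44 → 122 = 9P, so P = 122/9 ≈ 13.5556 and q = 112/3 ≈ 37.3333.
ΔP = 13.5556 − 13 = +0.56.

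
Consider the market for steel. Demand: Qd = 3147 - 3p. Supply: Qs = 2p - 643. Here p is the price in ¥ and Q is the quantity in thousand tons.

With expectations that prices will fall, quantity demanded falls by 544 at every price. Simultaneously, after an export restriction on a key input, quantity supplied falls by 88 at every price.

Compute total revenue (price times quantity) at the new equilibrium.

Solve the original market: 3147 - 3p = 2p - 643, hence p = 758 and Q = 873.
After the shift, demand is Qd = 2603 - 3p and supply is Qs = 2p - 731.
Setting them equal: 2603 - 3p = 2p - 731 → 3334 = 5p, so p = 666.8 and Q = 602.6.
New expenditure = 666.8 × 602.6 = 401813.68.

401813.68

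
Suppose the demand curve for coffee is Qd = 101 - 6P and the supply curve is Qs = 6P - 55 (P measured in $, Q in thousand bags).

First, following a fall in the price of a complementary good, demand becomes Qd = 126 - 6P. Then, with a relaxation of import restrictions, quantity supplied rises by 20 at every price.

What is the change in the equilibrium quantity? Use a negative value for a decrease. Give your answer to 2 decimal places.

Solve the original market: 101 - 6P = 6P - 55, hence P = 13 and Q = 23.
After the shift, demand is Qd = 126 - 6P and supply is Qs = 6P - 35.
New equilibrium: 126 - 6P = 6P - 35 ⇒ 161 = 12P ⇒ P = 161/12 ≈ 13.4167, Q = 45.5.
ΔQ = 45.5 − 23 = +22.50.

+22.50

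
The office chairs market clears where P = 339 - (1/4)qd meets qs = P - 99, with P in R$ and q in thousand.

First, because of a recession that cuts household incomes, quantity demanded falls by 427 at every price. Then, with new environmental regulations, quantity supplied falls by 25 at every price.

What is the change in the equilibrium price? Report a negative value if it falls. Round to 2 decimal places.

Initially, 1356 - 4P = P - 99, so 1455 = 5P and P = 291, q = 192.
The new curves are qd = 929 - 4P (demand) and qs = P - 124 (supply).
New equilibrium: 929 - 4P = P - 124 ⇒ 1053 = 5P ⇒ P = 210.6, q = 86.6.
ΔP = 210.6 − 291 = -80.40.

-80.40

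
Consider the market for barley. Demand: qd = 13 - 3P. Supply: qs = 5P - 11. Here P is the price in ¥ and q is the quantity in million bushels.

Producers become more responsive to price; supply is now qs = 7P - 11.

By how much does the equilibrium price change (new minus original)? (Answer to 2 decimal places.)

Solve the original market: 13 - 3P = 5P - 11, hence P = 3 and q = 4.
After the shift, demand is qd = 13 - 3P and supply is qs = 7P - 11.
Clearing the new market: 13 - 3P = 7P - 11, so P = 2.4 and q = 5.8.
ΔP = 2.4 − 3 = -0.60.

-0.60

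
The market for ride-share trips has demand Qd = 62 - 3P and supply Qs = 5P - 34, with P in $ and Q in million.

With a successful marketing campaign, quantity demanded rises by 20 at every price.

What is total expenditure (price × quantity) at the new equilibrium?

558.25

Solve the original market: 62 - 3P = 5P - 34, hence P = 12 and Q = 26.
The shock moves the curves to Qd = 82 - 3P and Qs = 5P - 34.
Setting them equal: 82 - 3P = 5P - 34 → 116 = 8P, so P = 14.5 and Q = 38.5.
New expenditure = 14.5 × 38.5 = 558.25.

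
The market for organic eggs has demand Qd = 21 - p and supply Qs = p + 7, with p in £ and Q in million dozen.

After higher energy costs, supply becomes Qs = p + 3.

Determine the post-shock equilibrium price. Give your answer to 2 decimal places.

9.00

Solve the original market: 21 - p = p + 7, hence p = 7 and Q = 14.
The new curves are Qd = 21 - p (demand) and Qs = p + 3 (supply).
Equate the new curves: 21 - p = p + 3, giving 18 = 2p, p = 9, Q = 12.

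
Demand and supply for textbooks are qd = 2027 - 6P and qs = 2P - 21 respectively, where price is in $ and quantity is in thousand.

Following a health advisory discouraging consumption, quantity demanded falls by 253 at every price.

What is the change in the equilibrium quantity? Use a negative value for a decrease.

-63.25

Solve the original market: 2027 - 6P = 2P - 21, hence P = 256 and q = 491.
The new curves are qd = 1774 - 6P (demand) and qs = 2P - 21 (supply).
Setting them equal: 1774 - 6P = 2P - 21 → 1795 = 8P, so P = 224.375 and q = 427.75.
Δq = 427.75 − 491 = -63.25.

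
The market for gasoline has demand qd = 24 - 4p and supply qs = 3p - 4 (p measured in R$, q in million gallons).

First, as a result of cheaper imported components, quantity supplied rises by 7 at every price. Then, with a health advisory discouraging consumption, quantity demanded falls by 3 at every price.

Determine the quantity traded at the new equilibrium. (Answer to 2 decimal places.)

10.71

Solve the original market: 24 - 4p = 3p - 4, hence p = 4 and q = 8.
With the change applied: demand qd = 21 - 4p, supply qs = 3p + 3.
Clearing the new market: 21 - 4p = 3p + 3, so p = 18/7 ≈ 2.5714 and q = 75/7 ≈ 10.7143.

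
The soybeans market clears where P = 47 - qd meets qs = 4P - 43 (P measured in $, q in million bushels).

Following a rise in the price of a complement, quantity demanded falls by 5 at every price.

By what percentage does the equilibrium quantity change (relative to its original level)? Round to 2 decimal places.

Solve the original market: 47 - P = 4P - 43, hence P = 18 and q = 29.
The new curves are qd = 42 - P (demand) and qs = 4P - 43 (supply).
Setting them equal: 42 - P = 4P - 43 → 85 = 5P, so P = 17 and q = 25.
%Δq = (25 − 29) / 29 × 100 = -13.79%.

-13.79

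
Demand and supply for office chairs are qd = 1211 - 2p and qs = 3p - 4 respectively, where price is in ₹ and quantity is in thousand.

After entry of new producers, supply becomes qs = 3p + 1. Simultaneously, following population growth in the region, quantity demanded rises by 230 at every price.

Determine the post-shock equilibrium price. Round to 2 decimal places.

Before the shock: 1211 - 2p = 3p - 4 ⇒ 1215 = 5p ⇒ p = 243, q = 725.
The new curves are qd = 1441 - 2p (demand) and qs = 3p + 1 (supply).
Clearing the new market: 1441 - 2p = 3p + 1, so p = 288 and q = 865.

288.00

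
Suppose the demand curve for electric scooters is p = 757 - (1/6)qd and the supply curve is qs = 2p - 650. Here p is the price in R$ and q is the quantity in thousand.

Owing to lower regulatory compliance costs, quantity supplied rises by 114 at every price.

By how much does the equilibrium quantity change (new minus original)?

+85.5

Initially, 4542 - 6p = 2p - 650, so 5192 = 8p and p = 649, q = 648.
The new curves are qd = 4542 - 6p (demand) and qs = 2p - 536 (supply).
Equate the new curves: 4542 - 6p = 2p - 536, giving 5078 = 8p, p = 634.75, q = 733.5.
Δq = 733.5 − 648 = +85.5.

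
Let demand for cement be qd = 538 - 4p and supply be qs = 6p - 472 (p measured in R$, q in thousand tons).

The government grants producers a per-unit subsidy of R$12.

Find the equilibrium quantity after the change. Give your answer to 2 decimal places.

Solve the original market: 538 - 4p = 6p - 472, hence p = 101 and q = 134.
Since sellers receive the price plus the subsidy, the effective supply curve becomes qs = 6p - 400.
New equilibrium: 538 - 4p = 6p - 400 ⇒ 938 = 10p ⇒ p = 93.8, q = 162.8.

162.80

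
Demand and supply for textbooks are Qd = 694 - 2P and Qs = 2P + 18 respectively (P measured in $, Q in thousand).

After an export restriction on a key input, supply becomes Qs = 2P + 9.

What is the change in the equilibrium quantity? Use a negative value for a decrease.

Solve the original market: 694 - 2P = 2P + 18, hence P = 169 and Q = 356.
After the shift, demand is Qd = 694 - 2P and supply is Qs = 2P + 9.
Equate the new curves: 694 - 2P = 2P + 9, giving 685 = 4P, P = 171.25, Q = 351.5.
ΔQ = 351.5 − 356 = -4.5.

-4.5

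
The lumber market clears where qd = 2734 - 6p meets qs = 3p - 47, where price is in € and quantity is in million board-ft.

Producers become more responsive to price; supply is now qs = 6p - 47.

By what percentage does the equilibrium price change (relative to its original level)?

-25

Before the shock: 2734 - 6p = 3p - 47 ⇒ 2781 = 9p ⇒ p = 309, q = 880.
After the shift, demand is qd = 2734 - 6p and supply is qs = 6p - 47.
New equilibrium: 2734 - 6p = 6p - 47 ⇒ 2781 = 12p ⇒ p = 231.75, q = 1343.5.
%Δp = (231.75 − 309) / 309 × 100 = -25%.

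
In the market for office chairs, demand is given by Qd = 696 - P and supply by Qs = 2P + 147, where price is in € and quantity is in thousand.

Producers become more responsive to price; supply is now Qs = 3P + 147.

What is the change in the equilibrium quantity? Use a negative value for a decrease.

Original equilibrium: 696 - P = 2P + 147 gives 549 = 3P, so P = 183 and Q = 513.
After the shift, demand is Qd = 696 - P and supply is Qs = 3P + 147.
Clearing the new market: 696 - P = 3P + 147, so P = 137.25 and Q = 558.75.
ΔQ = 558.75 − 513 = +45.75.

+45.75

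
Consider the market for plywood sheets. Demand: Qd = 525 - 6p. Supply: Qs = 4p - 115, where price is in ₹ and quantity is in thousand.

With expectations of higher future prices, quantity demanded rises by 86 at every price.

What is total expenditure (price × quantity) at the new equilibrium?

12734.04

Initially, 525 - 6p = 4p - 115, so 640 = 10p and p = 64, Q = 141.
The shock moves the curves to Qd = 611 - 6p and Qs = 4p - 115.
New equilibrium: 611 - 6p = 4p - 115 ⇒ 726 = 10p ⇒ p = 72.6, Q = 175.4.
New expenditure = 72.6 × 175.4 = 12734.04.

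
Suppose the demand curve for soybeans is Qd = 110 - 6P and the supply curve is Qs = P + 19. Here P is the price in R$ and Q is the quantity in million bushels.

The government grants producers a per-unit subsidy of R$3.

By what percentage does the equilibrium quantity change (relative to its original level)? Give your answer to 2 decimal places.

+8.04

Initially, 110 - 6P = P + 19, so 91 = 7P and P = 13, Q = 32.
Since sellers receive the price plus the subsidy, the effective supply curve becomes Qs = P + 22.
New equilibrium: 110 - 6P = P + 22 ⇒ 88 = 7P ⇒ P = 88/7 ≈ 12.5714, Q = 242/7 ≈ 34.5714.
%ΔQ = (34.5714 − 32) / 32 × 100 = +8.04%.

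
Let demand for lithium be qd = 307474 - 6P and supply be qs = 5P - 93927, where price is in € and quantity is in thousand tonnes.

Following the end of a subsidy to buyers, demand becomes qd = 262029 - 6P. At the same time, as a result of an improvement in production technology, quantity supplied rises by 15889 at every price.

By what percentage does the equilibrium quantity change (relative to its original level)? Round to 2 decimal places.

Solve the original market: 307474 - 6P = 5P - 93927, hence P = 36491 and q = 88528.
With the change applied: demand qd = 262029 - 6P, supply qs = 5P - 78038.
New equilibrium: 262029 - 6P = 5P - 78038 ⇒ 340067 = 11P ⇒ P = 340067/11 ≈ 30915.1818, q = 841917/11 ≈ 76537.9091.
%Δq = (76537.9091 − 88528) / 88528 × 100 = -13.54%.

-13.54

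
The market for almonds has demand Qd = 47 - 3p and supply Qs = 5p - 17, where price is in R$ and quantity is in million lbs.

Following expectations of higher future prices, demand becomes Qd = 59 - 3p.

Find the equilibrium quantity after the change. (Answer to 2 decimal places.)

30.50

Initially, 47 - 3p = 5p - 17, so 64 = 8p and p = 8, Q = 23.
The shock moves the curves to Qd = 59 - 3p and Qs = 5p - 17.
Equate the new curves: 59 - 3p = 5p - 17, giving 76 = 8p, p = 9.5, Q = 30.5.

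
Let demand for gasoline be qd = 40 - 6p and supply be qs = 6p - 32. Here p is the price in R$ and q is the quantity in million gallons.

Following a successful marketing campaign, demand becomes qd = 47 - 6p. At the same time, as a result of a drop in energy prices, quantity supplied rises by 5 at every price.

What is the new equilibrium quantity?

Solve the original market: 40 - 6p = 6p - 32, hence p = 6 and q = 4.
The new curves are qd = 47 - 6p (demand) and qs = 6p - 27 (supply).
Equate the new curves: 47 - 6p = 6p - 27, giving 74 = 12p, p = 37/6 ≈ 6.1667, q = 10.

10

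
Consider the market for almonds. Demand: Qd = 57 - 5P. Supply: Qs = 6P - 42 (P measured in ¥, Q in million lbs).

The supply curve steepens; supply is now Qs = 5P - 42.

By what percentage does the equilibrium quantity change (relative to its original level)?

Initially, 57 - 5P = 6P - 42, so 99 = 11P and P = 9, Q = 12.
After the shift, demand is Qd = 57 - 5P and supply is Qs = 5P - 42.
Setting them equal: 57 - 5P = 5P - 42 → 99 = 10P, so P = 9.9 and Q = 7.5.
%ΔQ = (7.5 − 12) / 12 × 100 = -37.5%.

-37.5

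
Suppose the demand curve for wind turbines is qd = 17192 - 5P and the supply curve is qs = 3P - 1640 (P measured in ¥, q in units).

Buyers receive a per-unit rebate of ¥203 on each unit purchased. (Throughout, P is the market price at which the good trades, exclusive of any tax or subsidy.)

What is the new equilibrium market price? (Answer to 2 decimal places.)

2480.88

Before the shock: 17192 - 5P = 3P - 1640 ⇒ 18832 = 8P ⇒ P = 2354, q = 5422.
Since buyers' out-of-pocket price is the market price minus the rebate, the effective demand curve becomes qd = 18207 - 5P.
New equilibrium: 18207 - 5P = 3P - 1640 ⇒ 19847 = 8P ⇒ P = 2480.875, q = 5802.625.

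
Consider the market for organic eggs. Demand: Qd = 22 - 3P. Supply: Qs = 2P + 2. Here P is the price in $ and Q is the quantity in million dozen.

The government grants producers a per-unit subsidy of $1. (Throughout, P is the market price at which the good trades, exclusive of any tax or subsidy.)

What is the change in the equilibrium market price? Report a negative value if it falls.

-0.4

Before the shock: 22 - 3P = 2P + 2 ⇒ 20 = 5P ⇒ P = 4, Q = 10.
Since sellers receive the price plus the subsidy, the effective supply curve becomes Qs = 2P + 4.
New equilibrium: 22 - 3P = 2P + 4 ⇒ 18 = 5P ⇒ P = 3.6, Q = 11.2.
ΔP = 3.6 − 4 = -0.4.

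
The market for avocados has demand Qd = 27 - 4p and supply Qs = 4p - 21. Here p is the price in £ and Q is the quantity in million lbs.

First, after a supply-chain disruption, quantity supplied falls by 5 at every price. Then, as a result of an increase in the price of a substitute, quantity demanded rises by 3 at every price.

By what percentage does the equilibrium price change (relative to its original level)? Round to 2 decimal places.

Before the shock: 27 - 4p = 4p - 21 ⇒ 48 = 8p ⇒ p = 6, Q = 3.
After the shift, demand is Qd = 30 - 4p and supply is Qs = 4p - 26.
Equate the new curves: 30 - 4p = 4p - 26, giving 56 = 8p, p = 7, Q = 2.
%Δp = (7 − 6) / 6 × 100 = +16.67%.

+16.67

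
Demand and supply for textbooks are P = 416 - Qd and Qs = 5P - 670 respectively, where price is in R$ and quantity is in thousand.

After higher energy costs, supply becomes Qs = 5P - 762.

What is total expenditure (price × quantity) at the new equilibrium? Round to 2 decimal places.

43127.89

Original equilibrium: 416 - P = 5P - 670 gives 1086 = 6P, so P = 181 and Q = 235.
The new curves are Qd = 416 - P (demand) and Qs = 5P - 762 (supply).
Equate the new curves: 416 - P = 5P - 762, giving 1178 = 6P, P = 589/3 ≈ 196.3333, Q = 659/3 ≈ 219.6667.
New expenditure = 196.3333 × 219.6667 = 43127.89.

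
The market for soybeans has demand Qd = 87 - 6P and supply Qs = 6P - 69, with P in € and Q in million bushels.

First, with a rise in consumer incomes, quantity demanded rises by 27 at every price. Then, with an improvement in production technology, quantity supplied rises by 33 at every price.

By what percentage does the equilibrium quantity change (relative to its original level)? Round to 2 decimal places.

Initially, 87 - 6P = 6P - 69, so 156 = 12P and P = 13, Q = 9.
After the shift, demand is Qd = 114 - 6P and supply is Qs = 6P - 36.
Clearing the new market: 114 - 6P = 6P - 36, so P = 12.5 and Q = 39.
%ΔQ = (39 − 9) / 9 × 100 = +333.33%.

+333.33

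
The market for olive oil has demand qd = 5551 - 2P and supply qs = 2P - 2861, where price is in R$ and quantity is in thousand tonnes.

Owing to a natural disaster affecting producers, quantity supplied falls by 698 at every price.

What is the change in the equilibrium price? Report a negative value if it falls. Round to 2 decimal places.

+174.50

Original equilibrium: 5551 - 2P = 2P - 2861 gives 8412 = 4P, so P = 2103 and q = 1345.
The new curves are qd = 5551 - 2P (demand) and qs = 2P - 3559 (supply).
Clearing the new market: 5551 - 2P = 2P - 3559, so P = 2277.5 and q = 996.
ΔP = 2277.5 − 2103 = +174.50.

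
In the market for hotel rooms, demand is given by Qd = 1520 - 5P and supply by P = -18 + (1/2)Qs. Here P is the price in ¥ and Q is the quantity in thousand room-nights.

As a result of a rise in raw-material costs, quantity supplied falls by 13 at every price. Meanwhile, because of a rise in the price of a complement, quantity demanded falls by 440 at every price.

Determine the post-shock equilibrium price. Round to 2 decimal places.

151.00

Solve the original market: 1520 - 5P = 2P + 36, hence P = 212 and Q = 460.
After the shift, demand is Qd = 1080 - 5P and supply is Qs = 2P + 23.
Equate the new curves: 1080 - 5P = 2P + 23, giving 1057 = 7P, P = 151, Q = 325.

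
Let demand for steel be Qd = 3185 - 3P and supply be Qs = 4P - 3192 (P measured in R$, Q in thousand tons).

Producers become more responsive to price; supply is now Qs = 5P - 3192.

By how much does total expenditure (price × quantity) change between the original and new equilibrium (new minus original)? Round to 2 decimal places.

Initially, 3185 - 3P = 4P - 3192, so 6377 = 7P and P = 911, Q = 452.
The new curves are Qd = 3185 - 3P (demand) and Qs = 5P - 3192 (supply).
Equate the new curves: 3185 - 3P = 5P - 3192, giving 6377 = 8P, P = 797.125, Q = 793.625.
Expenditure moves from 911×452 = 411772 to 797.125×793.625 = 632618.328125; change = +220846.33.

+220846.33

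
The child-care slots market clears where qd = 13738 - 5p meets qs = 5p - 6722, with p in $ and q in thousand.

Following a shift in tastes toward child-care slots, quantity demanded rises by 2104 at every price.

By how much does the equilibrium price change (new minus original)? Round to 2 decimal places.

Initially, 13738 - 5p = 5p - 6722, so 20460 = 10p and p = 2046, q = 3508.
After the shift, demand is qd = 15842 - 5p and supply is qs = 5p - 6722.
Equate the new curves: 15842 - 5p = 5p - 6722, giving 22564 = 10p, p = 2256.4, q = 4560.
Δp = 2256.4 − 2046 = +210.40.

+210.40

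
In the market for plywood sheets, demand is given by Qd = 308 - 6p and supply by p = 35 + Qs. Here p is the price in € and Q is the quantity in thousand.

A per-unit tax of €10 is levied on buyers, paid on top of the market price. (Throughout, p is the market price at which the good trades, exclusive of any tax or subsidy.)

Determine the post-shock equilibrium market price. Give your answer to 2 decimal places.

Original equilibrium: 308 - 6p = p - 35 gives 343 = 7p, so p = 49 and Q = 14.
Since buyers pay the price plus the tax, the effective demand curve becomes Qd = 248 - 6p.
New equilibrium: 248 - 6p = p - 35 ⇒ 283 = 7p ⇒ p = 283/7 ≈ 40.4286, Q = 38/7 ≈ 5.4286.

40.43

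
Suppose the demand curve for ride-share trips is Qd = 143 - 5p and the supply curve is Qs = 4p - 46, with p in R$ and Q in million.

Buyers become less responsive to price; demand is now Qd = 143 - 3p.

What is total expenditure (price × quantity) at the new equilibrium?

Initially, 143 - 5p = 4p - 46, so 189 = 9p and p = 21, Q = 38.
The shock moves the curves to Qd = 143 - 3p and Qs = 4p - 46.
Clearing the new market: 143 - 3p = 4p - 46, so p = 27 and Q = 62.
New expenditure = 27 × 62 = 1674.

1674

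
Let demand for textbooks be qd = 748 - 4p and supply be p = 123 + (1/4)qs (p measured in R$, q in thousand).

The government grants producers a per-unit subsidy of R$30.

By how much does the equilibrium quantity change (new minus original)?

+60

Initially, 748 - 4p = 4p - 492, so 1240 = 8p and p = 155, q = 128.
Since sellers receive the price plus the subsidy, the effective supply curve becomes qs = 4p - 372.
Setting them equal: 748 - 4p = 4p - 372 → 1120 = 8p, so p = 140 and q = 188.
Δq = 188 − 128 = +60.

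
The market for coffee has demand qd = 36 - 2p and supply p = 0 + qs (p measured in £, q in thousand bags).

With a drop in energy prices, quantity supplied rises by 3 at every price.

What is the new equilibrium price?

11

Initially, 36 - 2p = p, so 36 = 3p and p = 12, q = 12.
After the shift, demand is qd = 36 - 2p and supply is qs = p + 3.
New equilibrium: 36 - 2p = p + 3 ⇒ 33 = 3p ⇒ p = 11, q = 14.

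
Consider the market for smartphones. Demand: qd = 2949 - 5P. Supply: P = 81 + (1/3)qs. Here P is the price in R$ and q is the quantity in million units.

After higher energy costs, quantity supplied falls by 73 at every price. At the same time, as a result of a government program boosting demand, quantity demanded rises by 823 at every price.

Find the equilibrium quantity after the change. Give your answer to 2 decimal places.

1217.00

Original equilibrium: 2949 - 5P = 3P - 243 gives 3192 = 8P, so P = 399 and q = 954.
After the shift, demand is qd = 3772 - 5P and supply is qs = 3P - 316.
Setting them equal: 3772 - 5P = 3P - 316 → 4088 = 8P, so P = 511 and q = 1217.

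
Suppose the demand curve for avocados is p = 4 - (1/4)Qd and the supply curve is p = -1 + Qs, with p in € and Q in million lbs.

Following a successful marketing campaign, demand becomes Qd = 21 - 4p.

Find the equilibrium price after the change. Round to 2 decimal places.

4.00

Initially, 16 - 4p = p + 1, so 15 = 5p and p = 3, Q = 4.
With the change applied: demand Qd = 21 - 4p, supply Qs = p + 1.
Setting them equal: 21 - 4p = p + 1 → 20 = 5p, so p = 4 and Q = 5.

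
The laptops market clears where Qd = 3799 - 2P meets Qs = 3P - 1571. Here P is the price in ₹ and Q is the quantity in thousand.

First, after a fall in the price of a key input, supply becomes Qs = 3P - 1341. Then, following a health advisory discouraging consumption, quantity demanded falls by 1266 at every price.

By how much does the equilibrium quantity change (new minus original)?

Initially, 3799 - 2P = 3P - 1571, so 5370 = 5P and P = 1074, Q = 1651.
After the shift, demand is Qd = 2533 - 2P and supply is Qs = 3P - 1341.
Setting them equal: 2533 - 2P = 3P - 1341 → 3874 = 5P, so P = 774.8 and Q = 983.4.
ΔQ = 983.4 − 1651 = -667.6.

-667.6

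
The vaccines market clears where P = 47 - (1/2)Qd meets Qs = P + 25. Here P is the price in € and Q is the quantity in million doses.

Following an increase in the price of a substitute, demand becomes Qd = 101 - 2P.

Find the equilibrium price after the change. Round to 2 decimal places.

Original equilibrium: 94 - 2P = P + 25 gives 69 = 3P, so P = 23 and Q = 48.
The shock moves the curves to Qd = 101 - 2P and Qs = P + 25.
Equate the new curves: 101 - 2P = P + 25, giving 76 = 3P, P = 76/3 ≈ 25.3333, Q = 151/3 ≈ 50.3333.

25.33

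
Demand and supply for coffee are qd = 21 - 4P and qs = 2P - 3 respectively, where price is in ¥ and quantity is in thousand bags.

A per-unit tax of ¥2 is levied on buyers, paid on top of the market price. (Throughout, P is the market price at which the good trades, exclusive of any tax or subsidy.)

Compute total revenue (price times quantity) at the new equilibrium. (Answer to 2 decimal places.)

6.22

Before the shock: 21 - 4P = 2P - 3 ⇒ 24 = 6P ⇒ P = 4, q = 5.
Since buyers pay the price plus the tax, the effective demand curve becomes qd = 13 - 4P.
Setting them equal: 13 - 4P = 2P - 3 → 16 = 6P, so P = 8/3 ≈ 2.6667 and q = 7/3 ≈ 2.3333.
New expenditure = 2.6667 × 2.3333 = 6.22.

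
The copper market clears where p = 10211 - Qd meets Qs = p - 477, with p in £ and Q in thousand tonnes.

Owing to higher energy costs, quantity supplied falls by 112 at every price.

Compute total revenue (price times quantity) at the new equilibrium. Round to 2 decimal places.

25979400.00

Original equilibrium: 10211 - p = p - 477 gives 10688 = 2p, so p = 5344 and Q = 4867.
The new curves are Qd = 10211 - p (demand) and Qs = p - 589 (supply).
Equate the new curves: 10211 - p = p - 589, giving 10800 = 2p, p = 5400, Q = 4811.
New expenditure = 5400 × 4811 = 25979400.00.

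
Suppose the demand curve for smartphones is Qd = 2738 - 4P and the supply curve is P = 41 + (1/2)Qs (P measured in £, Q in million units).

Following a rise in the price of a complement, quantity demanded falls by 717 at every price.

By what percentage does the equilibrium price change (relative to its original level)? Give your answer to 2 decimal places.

Original equilibrium: 2738 - 4P = 2P - 82 gives 2820 = 6P, so P = 470 and Q = 858.
The shock moves the curves to Qd = 2021 - 4P and Qs = 2P - 82.
Equate the new curves: 2021 - 4P = 2P - 82, giving 2103 = 6P, P = 350.5, Q = 619.
%ΔP = (350.5 − 470) / 470 × 100 = -25.43%.

-25.43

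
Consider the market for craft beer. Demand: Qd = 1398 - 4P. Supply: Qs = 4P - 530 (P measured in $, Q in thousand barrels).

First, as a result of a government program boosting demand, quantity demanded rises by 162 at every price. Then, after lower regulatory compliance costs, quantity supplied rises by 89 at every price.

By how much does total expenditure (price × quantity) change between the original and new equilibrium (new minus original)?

Original equilibrium: 1398 - 4P = 4P - 530 gives 1928 = 8P, so P = 241 and Q = 434.
With the change applied: demand Qd = 1560 - 4P, supply Qs = 4P - 441.
Setting them equal: 1560 - 4P = 4P - 441 → 2001 = 8P, so P = 250.125 and Q = 559.5.
Expenditure moves from 241×434 = 104594 to 250.125×559.5 = 139944.9375; change = +35350.9375.

+35350.9375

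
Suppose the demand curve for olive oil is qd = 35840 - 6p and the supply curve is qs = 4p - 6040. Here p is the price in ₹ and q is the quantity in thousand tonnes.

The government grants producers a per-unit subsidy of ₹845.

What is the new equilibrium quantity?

12740

Initially, 35840 - 6p = 4p - 6040, so 41880 = 10p and p = 4188, q = 10712.
Since sellers receive the price plus the subsidy, the effective supply curve becomes qs = 4p - 2660.
Equate the new curves: 35840 - 6p = 4p - 2660, giving 38500 = 10p, p = 3850, q = 12740.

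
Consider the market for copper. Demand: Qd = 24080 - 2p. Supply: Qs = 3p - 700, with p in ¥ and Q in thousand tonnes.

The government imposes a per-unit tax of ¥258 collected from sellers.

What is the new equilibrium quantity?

Original equilibrium: 24080 - 2p = 3p - 700 gives 24780 = 5p, so p = 4956 and Q = 14168.
Since sellers keep the price net of the tax, the effective supply curve becomes Qs = 3p - 1474.
Clearing the new market: 24080 - 2p = 3p - 1474, so p = 5110.8 and Q = 13858.4.

13858.4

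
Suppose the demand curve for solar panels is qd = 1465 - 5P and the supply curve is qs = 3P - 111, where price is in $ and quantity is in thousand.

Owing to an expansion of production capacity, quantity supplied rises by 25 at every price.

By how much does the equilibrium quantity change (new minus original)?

+15.625

Solve the original market: 1465 - 5P = 3P - 111, hence P = 197 and q = 480.
After the shift, demand is qd = 1465 - 5P and supply is qs = 3P - 86.
New equilibrium: 1465 - 5P = 3P - 86 ⇒ 1551 = 8P ⇒ P = 193.875, q = 495.625.
Δq = 495.625 − 480 = +15.625.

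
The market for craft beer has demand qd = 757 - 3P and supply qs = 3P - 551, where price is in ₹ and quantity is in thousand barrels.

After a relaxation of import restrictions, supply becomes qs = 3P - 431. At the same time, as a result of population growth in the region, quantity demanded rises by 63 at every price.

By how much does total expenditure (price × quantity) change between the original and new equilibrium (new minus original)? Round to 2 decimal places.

+18099.25

Original equilibrium: 757 - 3P = 3P - 551 gives 1308 = 6P, so P = 218 and q = 103.
The new curves are qd = 820 - 3P (demand) and qs = 3P - 431 (supply).
Equate the new curves: 820 - 3P = 3P - 431, giving 1251 = 6P, P = 208.5, q = 194.5.
Expenditure moves from 218×103 = 22454 to 208.5×194.5 = 40553.25; change = +18099.25.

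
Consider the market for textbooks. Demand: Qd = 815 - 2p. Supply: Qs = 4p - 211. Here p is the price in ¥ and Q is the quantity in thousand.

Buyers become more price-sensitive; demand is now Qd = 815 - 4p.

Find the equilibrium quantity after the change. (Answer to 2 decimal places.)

302.00

Solve the original market: 815 - 2p = 4p - 211, hence p = 171 and Q = 473.
The shock moves the curves to Qd = 815 - 4p and Qs = 4p - 211.
Setting them equal: 815 - 4p = 4p - 211 → 1026 = 8p, so p = 128.25 and Q = 302.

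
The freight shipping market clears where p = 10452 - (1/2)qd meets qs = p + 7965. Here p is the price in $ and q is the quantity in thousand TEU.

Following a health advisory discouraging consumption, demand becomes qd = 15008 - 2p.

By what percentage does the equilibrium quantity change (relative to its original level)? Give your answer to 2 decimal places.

-16.01

Solve the original market: 20904 - 2p = p + 7965, hence p = 4313 and q = 12278.
The new curves are qd = 15008 - 2p (demand) and qs = p + 7965 (supply).
Clearing the new market: 15008 - 2p = p + 7965, so p = 7043/3 ≈ 2347.6667 and q = 30938/3 ≈ 10312.6667.
%Δq = (10312.6667 − 12278) / 12278 × 100 = -16.01%.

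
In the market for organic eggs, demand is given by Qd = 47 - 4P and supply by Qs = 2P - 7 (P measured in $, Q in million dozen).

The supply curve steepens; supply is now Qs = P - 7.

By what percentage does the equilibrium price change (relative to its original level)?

Solve the original market: 47 - 4P = 2P - 7, hence P = 9 and Q = 11.
With the change applied: demand Qd = 47 - 4P, supply Qs = P - 7.
New equilibrium: 47 - 4P = P - 7 ⇒ 54 = 5P ⇒ P = 10.8, Q = 3.8.
%ΔP = (10.8 − 9) / 9 × 100 = +20%.

+20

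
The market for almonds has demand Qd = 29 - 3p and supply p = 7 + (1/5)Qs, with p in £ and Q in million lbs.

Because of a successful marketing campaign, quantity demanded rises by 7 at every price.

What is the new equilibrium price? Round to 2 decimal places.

Initially, 29 - 3p = 5p - 35, so 64 = 8p and p = 8, Q = 5.
The shock moves the curves to Qd = 36 - 3p and Qs = 5p - 35.
Equate the new curves: 36 - 3p = 5p - 35, giving 71 = 8p, p = 8.875, Q = 9.375.

8.88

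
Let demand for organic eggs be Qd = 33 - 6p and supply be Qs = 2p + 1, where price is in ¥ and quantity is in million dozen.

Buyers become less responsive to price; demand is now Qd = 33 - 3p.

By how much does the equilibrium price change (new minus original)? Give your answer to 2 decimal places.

+2.40

Solve the original market: 33 - 6p = 2p + 1, hence p = 4 and Q = 9.
After the shift, demand is Qd = 33 - 3p and supply is Qs = 2p + 1.
Setting them equal: 33 - 3p = 2p + 1 → 32 = 5p, so p = 6.4 and Q = 13.8.
Δp = 6.4 − 4 = +2.40.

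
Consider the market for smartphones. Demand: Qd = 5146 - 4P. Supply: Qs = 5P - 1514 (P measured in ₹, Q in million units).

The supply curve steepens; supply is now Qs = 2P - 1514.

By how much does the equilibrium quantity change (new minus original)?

Solve the original market: 5146 - 4P = 5P - 1514, hence P = 740 and Q = 2186.
The shock moves the curves to Qd = 5146 - 4P and Qs = 2P - 1514.
Clearing the new market: 5146 - 4P = 2P - 1514, so P = 1110 and Q = 706.
ΔQ = 706 − 2186 = -1480.

-1480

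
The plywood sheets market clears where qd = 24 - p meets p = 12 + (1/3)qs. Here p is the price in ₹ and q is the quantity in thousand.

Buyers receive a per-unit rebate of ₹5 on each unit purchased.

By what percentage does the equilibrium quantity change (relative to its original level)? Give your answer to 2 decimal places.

+41.67

Before the shock: 24 - p = 3p - 36 ⇒ 60 = 4p ⇒ p = 15, q = 9.
Since buyers' out-of-pocket price is the market price minus the rebate, the effective demand curve becomes qd = 29 - p.
Setting them equal: 29 - p = 3p - 36 → 65 = 4p, so p = 16.25 and q = 12.75.
%Δq = (12.75 − 9) / 9 × 100 = +41.67%.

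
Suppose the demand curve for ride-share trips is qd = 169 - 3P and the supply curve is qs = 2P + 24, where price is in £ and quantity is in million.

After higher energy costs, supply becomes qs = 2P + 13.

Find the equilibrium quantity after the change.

75.4

Initially, 169 - 3P = 2P + 24, so 145 = 5P and P = 29, q = 82.
After the shift, demand is qd = 169 - 3P and supply is qs = 2P + 13.
Setting them equal: 169 - 3P = 2P + 13 → 156 = 5P, so P = 31.2 and q = 75.4.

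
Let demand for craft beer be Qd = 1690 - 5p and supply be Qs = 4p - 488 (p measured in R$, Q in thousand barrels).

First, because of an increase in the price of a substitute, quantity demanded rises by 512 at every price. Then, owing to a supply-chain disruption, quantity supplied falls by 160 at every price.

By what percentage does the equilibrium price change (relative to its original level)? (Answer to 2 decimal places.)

Initially, 1690 - 5p = 4p - 488, so 2178 = 9p and p = 242, Q = 480.
After the shift, demand is Qd = 2202 - 5p and supply is Qs = 4p - 648.
Clearing the new market: 2202 - 5p = 4p - 648, so p = 950/3 ≈ 316.6667 and Q = 1856/3 ≈ 618.6667.
%Δp = (316.6667 − 242) / 242 × 100 = +30.85%.

+30.85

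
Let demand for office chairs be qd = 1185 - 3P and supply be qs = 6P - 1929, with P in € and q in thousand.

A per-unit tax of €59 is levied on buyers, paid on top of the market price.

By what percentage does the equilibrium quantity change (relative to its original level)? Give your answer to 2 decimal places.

Solve the original market: 1185 - 3P = 6P - 1929, hence P = 346 and q = 147.
Since buyers pay the price plus the tax, the effective demand curve becomes qd = 1008 - 3P.
Setting them equal: 1008 - 3P = 6P - 1929 → 2937 = 9P, so P = 979/3 ≈ 326.3333 and q = 29.
%Δq = (29 − 147) / 147 × 100 = -80.27%.

-80.27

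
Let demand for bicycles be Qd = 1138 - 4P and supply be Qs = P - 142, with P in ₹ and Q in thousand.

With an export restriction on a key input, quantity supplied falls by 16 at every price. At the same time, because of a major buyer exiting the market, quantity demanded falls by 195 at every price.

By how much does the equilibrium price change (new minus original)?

Initially, 1138 - 4P = P - 142, so 1280 = 5P and P = 256, Q = 114.
The new curves are Qd = 943 - 4P (demand) and Qs = P - 158 (supply).
Equate the new curves: 943 - 4P = P - 158, giving 1101 = 5P, P = 220.2, Q = 62.2.
ΔP = 220.2 − 256 = -35.8.

-35.8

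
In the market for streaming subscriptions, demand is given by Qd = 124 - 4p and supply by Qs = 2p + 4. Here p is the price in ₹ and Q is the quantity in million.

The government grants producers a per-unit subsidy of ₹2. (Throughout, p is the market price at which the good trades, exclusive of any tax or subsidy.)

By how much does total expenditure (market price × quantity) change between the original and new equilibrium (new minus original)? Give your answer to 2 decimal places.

+22.22

Original equilibrium: 124 - 4p = 2p + 4 gives 120 = 6p, so p = 20 and Q = 44.
Since sellers receive the price plus the subsidy, the effective supply curve becomes Qs = 2p + 8.
New equilibrium: 124 - 4p = 2p + 8 ⇒ 116 = 6p ⇒ p = 58/3 ≈ 19.3333, Q = 140/3 ≈ 46.6667.
Expenditure moves from 20×44 = 880 to 19.3333×46.6667 = 902.2222; change = +22.22.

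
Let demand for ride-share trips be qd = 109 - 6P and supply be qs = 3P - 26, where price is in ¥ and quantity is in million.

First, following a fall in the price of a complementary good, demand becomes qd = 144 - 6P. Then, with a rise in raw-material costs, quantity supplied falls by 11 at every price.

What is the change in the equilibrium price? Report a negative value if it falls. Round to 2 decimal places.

+5.11

Initially, 109 - 6P = 3P - 26, so 135 = 9P and P = 15, q = 19.
With the change applied: demand qd = 144 - 6P, supply qs = 3P - 37.
Clearing the new market: 144 - 6P = 3P - 37, so P = 181/9 ≈ 20.1111 and q = 70/3 ≈ 23.3333.
ΔP = 20.1111 − 15 = +5.11.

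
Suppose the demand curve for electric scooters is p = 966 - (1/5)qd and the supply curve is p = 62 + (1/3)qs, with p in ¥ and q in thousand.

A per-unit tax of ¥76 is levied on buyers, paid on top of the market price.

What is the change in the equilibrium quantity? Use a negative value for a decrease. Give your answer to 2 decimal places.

Before the shock: 4830 - 5p = 3p - 186 ⇒ 5016 = 8p ⇒ p = 627, q = 1695.
Since buyers pay the price plus the tax, the effective demand curve becomes qd = 4450 - 5p.
New equilibrium: 4450 - 5p = 3p - 186 ⇒ 4636 = 8p ⇒ p = 579.5, q = 1552.5.
Δq = 1552.5 − 1695 = -142.50.

-142.50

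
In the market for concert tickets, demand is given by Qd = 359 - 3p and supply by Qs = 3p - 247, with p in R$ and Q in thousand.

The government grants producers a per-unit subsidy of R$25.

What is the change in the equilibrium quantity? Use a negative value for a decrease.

+37.5

Solve the original market: 359 - 3p = 3p - 247, hence p = 101 and Q = 56.
Since sellers receive the price plus the subsidy, the effective supply curve becomes Qs = 3p - 172.
Clearing the new market: 359 - 3p = 3p - 172, so p = 88.5 and Q = 93.5.
ΔQ = 93.5 − 56 = +37.5.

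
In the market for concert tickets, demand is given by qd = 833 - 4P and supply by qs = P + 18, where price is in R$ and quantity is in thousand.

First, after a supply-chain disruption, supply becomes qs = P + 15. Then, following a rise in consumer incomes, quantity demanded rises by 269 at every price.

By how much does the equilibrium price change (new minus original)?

+54.4

Before the shock: 833 - 4P = P + 18 ⇒ 815 = 5P ⇒ P = 163, q = 181.
The shock moves the curves to qd = 1102 - 4P and qs = P + 15.
Clearing the new market: 1102 - 4P = P + 15, so P = 217.4 and q = 232.4.
ΔP = 217.4 − 163 = +54.4.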